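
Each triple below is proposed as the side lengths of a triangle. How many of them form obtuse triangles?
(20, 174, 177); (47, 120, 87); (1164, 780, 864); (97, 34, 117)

3

(20,174,177): 20²+174² = 30676 < 31329 = 177² → obtuse
(47,120,87): 47²+87² = 9778 < 14400 = 120² → obtuse
(1164,780,864): 780²+864² = 1354896 = 1164² → right
(97,34,117): 34²+97² = 10565 < 13689 = 117² → obtuse
3 of the 4 are obtuse.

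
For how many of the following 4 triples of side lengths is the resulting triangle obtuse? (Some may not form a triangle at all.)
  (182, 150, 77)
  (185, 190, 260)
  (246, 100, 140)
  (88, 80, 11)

2

(182,150,77): 77²+150² = 28429 < 33124 = 182² → obtuse
(185,190,260): 185²+190² = 70325 > 67600 = 260² → acute
(246,100,140): 100+140 ≤ 246, not a triangle
(88,80,11): 11²+80² = 6521 < 7744 = 88² → obtuse
2 of the 4 are obtuse.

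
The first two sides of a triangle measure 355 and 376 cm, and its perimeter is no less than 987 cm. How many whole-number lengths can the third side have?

475

Triangle inequality: 21 < x < 731. Perimeter ≥ 987 gives x ≥ 987 − 355 − 376 = 256.
So 256 ≤ x < 731; integers 256 through 730: 475 values.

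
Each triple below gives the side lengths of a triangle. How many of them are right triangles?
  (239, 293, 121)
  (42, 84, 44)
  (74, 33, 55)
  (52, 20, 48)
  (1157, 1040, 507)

2

(239,293,121): 121²+239² = 71762 < 85849 = 293² → obtuse
(42,84,44): 42²+44² = 3700 < 7056 = 84² → obtuse
(74,33,55): 33²+55² = 4114 < 5476 = 74² → obtuse
(52,20,48): 20²+48² = 2704 = 52² → right
(1157,1040,507): 507²+1040² = 1338649 = 1157² → right
2 of the 5 are right.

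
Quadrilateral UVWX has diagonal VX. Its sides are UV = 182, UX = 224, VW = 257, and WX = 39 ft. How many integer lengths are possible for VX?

From triangle UVX: 42 < VX < 406.
From triangle WVX: 218 < VX < 296.
Intersection: 218 < VX < 296, so integers 219 through 295: 77 values.

77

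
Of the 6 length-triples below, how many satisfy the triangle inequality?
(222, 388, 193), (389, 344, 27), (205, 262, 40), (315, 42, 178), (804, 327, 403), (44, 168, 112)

1

(193,222,388): 193+222 > 388 → valid
(27,344,389): 27+344 ≤ 389 → not valid
(40,205,262): 40+205 ≤ 262 → not valid
(42,178,315): 42+178 ≤ 315 → not valid
(327,403,804): 327+403 ≤ 804 → not valid
(44,112,168): 44+112 ≤ 168 → not valid
1 of the 6 triples forms a triangle.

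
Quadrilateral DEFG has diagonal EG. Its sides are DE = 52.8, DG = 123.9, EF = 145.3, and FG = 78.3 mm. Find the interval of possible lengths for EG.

71.1 < EG < 176.7

From triangle DEG: |52.8 − 123.9| < EG < 52.8 + 123.9, i.e. 71.1 < EG < 176.7.
From triangle FEG: 67.0 < EG < 223.6.
Both must hold, so EG lies in the intersection.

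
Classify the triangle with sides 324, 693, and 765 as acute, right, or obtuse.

Compare the square of the longest side to the sum of squares of the other two: 324² + 693² = 585225 = 765².

right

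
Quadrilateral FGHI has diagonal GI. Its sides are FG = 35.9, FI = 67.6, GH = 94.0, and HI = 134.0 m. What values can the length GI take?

From triangle FGI: |35.9 − 67.6| < GI < 35.9 + 67.6, i.e. 31.7 < GI < 103.5.
From triangle HGI: 40.0 < GI < 228.0.
Both must hold, so GI lies in the intersection.

40.0 < GI < 103.5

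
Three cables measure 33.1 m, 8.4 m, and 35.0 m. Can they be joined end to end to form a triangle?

Yes

The longest side is 35.0, and the other two sum to 41.5.
Since 41.5 > 35.0, the triangle inequality holds.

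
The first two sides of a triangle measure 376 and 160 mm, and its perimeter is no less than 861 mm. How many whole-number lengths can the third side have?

Triangle inequality: 216 < x < 536. Perimeter ≥ 861 gives x ≥ 861 − 376 − 160 = 325.
So 325 ≤ x < 536; integers 325 through 535: 211 values.

211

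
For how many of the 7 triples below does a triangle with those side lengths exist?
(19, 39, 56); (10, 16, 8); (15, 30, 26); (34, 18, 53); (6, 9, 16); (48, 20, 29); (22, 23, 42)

(19,39,56): 19+39 > 56 → valid
(8,10,16): 8+10 > 16 → valid
(15,26,30): 15+26 > 30 → valid
(18,34,53): 18+34 ≤ 53 → not valid
(6,9,16): 6+9 ≤ 16 → not valid
(20,29,48): 20+29 > 48 → valid
(22,23,42): 22+23 > 42 → valid
5 of the 7 triples form a triangle.

5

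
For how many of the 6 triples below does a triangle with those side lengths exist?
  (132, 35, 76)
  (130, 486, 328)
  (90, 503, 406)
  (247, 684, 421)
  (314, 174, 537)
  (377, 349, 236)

1

(35,76,132): 35+76 ≤ 132 → not valid
(130,328,486): 130+328 ≤ 486 → not valid
(90,406,503): 90+406 ≤ 503 → not valid
(247,421,684): 247+421 ≤ 684 → not valid
(174,314,537): 174+314 ≤ 537 → not valid
(236,349,377): 236+349 > 377 → valid
1 of the 6 triples forms a triangle.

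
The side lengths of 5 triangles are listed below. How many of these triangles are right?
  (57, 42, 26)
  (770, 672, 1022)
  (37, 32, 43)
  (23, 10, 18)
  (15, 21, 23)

1

(57,42,26): 26²+42² = 2440 < 3249 = 57² → obtuse
(770,672,1022): 672²+770² = 1044484 = 1022² → right
(37,32,43): 32²+37² = 2393 > 1849 = 43² → acute
(23,10,18): 10²+18² = 424 < 529 = 23² → obtuse
(15,21,23): 15²+21² = 666 > 529 = 23² → acute
1 of the 5 is right.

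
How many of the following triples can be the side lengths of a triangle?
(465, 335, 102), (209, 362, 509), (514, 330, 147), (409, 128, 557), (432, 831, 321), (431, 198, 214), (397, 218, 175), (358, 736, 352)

(102,335,465): 102+335 ≤ 465 → not valid
(209,362,509): 209+362 > 509 → valid
(147,330,514): 147+330 ≤ 514 → not valid
(128,409,557): 128+409 ≤ 557 → not valid
(321,432,831): 321+432 ≤ 831 → not valid
(198,214,431): 198+214 ≤ 431 → not valid
(175,218,397): 175+218 ≤ 397 → not valid
(352,358,736): 352+358 ≤ 736 → not valid
1 of the 8 triples forms a triangle.

1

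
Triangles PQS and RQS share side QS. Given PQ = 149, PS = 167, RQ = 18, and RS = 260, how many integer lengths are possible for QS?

35

From triangle PQS: 18 < QS < 316.
From triangle RQS: 242 < QS < 278.
Intersection: 242 < QS < 278, so integers 243 through 277: 35 values.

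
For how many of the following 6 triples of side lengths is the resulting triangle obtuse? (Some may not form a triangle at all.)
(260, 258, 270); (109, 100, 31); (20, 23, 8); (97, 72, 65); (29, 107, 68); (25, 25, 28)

(260,258,270): 258²+260² = 134164 > 72900 = 270² → acute
(109,100,31): 31²+100² = 10961 < 11881 = 109² → obtuse
(20,23,8): 8²+20² = 464 < 529 = 23² → obtuse
(97,72,65): 65²+72² = 9409 = 97² → right
(29,107,68): 29+68 ≤ 107, not a triangle
(25,25,28): 25²+25² = 1250 > 784 = 28² → acute
2 of the 6 are obtuse.

2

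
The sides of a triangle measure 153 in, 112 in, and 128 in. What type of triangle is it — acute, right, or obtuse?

Compare the square of the longest side to the sum of squares of the other two: 112² + 128² = 28928 > 23409 = 153².

acute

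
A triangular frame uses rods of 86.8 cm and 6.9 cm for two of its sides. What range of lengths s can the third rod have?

79.9 < s < 93.7

By the triangle inequality, s must be less than 86.8 + 6.9 = 93.7 and greater than |86.8 − 6.9| = 79.9.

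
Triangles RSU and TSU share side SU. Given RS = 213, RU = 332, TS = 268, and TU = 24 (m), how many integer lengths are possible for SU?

47

From triangle RSU: 119 < SU < 545.
From triangle TSU: 244 < SU < 292.
Intersection: 244 < SU < 292, so integers 245 through 291: 47 values.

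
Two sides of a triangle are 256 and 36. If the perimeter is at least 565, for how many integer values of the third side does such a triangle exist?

19

Triangle inequality: 220 < x < 292. Perimeter ≥ 565 gives x ≥ 565 − 256 − 36 = 273.
So 273 ≤ x < 292; integers 273 through 291: 19 values.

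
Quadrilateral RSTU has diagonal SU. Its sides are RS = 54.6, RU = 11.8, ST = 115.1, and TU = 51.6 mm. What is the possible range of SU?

From triangle RSU: |54.6 − 11.8| < SU < 54.6 + 11.8, i.e. 42.8 < SU < 66.4.
From triangle TSU: 63.5 < SU < 166.7.
Both must hold, so SU lies in the intersection.

63.5 < SU < 66.4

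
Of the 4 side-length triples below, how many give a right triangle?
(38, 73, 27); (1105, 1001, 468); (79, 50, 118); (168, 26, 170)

2

(38,73,27): 27+38 ≤ 73, not a triangle
(1105,1001,468): 468²+1001² = 1221025 = 1105² → right
(79,50,118): 50²+79² = 8741 < 13924 = 118² → obtuse
(168,26,170): 26²+168² = 28900 = 170² → right
2 of the 4 are right.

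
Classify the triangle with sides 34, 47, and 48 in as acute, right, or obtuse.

acute

Compare the square of the longest side to the sum of squares of the other two: 34² + 47² = 3365 > 2304 = 48².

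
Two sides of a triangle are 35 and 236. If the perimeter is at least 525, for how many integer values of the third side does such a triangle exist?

17

Triangle inequality: 201 < x < 271. Perimeter ≥ 525 gives x ≥ 525 − 35 − 236 = 254.
So 254 ≤ x < 271; integers 254 through 270: 17 values.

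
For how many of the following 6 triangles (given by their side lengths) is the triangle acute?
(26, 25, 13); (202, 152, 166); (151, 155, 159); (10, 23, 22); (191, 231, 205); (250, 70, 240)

(26,25,13): 13²+25² = 794 > 676 = 26² → acute
(202,152,166): 152²+166² = 50660 > 40804 = 202² → acute
(151,155,159): 151²+155² = 46826 > 25281 = 159² → acute
(10,23,22): 10²+22² = 584 > 529 = 23² → acute
(191,231,205): 191²+205² = 78506 > 53361 = 231² → acute
(250,70,240): 70²+240² = 62500 = 250² → right
5 of the 6 are acute.

5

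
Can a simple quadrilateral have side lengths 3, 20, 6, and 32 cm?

No

For a quadrilateral, each side must be shorter than the sum of the others.
Here the longest side is 32, but the remaining 3 sides sum to only 29.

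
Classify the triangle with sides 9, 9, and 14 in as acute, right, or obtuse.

Compare the square of the longest side to the sum of squares of the other two: 9² + 9² = 162 < 196 = 14².

obtuse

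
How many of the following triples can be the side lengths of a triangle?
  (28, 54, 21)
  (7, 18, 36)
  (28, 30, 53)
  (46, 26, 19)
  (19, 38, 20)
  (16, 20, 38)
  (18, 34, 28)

3

(21,28,54): 21+28 ≤ 54 → not valid
(7,18,36): 7+18 ≤ 36 → not valid
(28,30,53): 28+30 > 53 → valid
(19,26,46): 19+26 ≤ 46 → not valid
(19,20,38): 19+20 > 38 → valid
(16,20,38): 16+20 ≤ 38 → not valid
(18,28,34): 18+28 > 34 → valid
3 of the 7 triples form a triangle.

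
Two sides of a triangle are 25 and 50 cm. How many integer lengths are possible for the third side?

49

The third side lies in the open interval (25, 75).
Integers from 26 to 74 inclusive: 74 − 26 + 1 = 49.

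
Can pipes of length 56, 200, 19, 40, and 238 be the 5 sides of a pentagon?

Yes

A pentagon exists iff every side is shorter than the sum of the others — equivalently, the longest side is less than the sum of the rest.
Longest side 238 < 315 (sum of the remaining 4), so yes.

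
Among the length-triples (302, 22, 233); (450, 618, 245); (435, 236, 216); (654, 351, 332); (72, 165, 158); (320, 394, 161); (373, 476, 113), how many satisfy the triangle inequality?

6

(22,233,302): 22+233 ≤ 302 → not valid
(245,450,618): 245+450 > 618 → valid
(216,236,435): 216+236 > 435 → valid
(332,351,654): 332+351 > 654 → valid
(72,158,165): 72+158 > 165 → valid
(161,320,394): 161+320 > 394 → valid
(113,373,476): 113+373 > 476 → valid
6 of the 7 triples form a triangle.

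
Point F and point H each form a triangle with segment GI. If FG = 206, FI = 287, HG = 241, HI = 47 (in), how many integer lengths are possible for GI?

From triangle FGI: 81 < GI < 493.
From triangle HGI: 194 < GI < 288.
Intersection: 194 < GI < 288, so integers 195 through 287: 93 values.

93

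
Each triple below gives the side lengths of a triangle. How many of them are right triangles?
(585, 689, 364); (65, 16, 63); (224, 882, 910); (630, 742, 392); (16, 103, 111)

(585,689,364): 364²+585² = 474721 = 689² → right
(65,16,63): 16²+63² = 4225 = 65² → right
(224,882,910): 224²+882² = 828100 = 910² → right
(630,742,392): 392²+630² = 550564 = 742² → right
(16,103,111): 16²+103² = 10865 < 12321 = 111² → obtuse
4 of the 5 are right.

4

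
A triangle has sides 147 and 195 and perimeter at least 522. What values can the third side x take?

Triangle inequality alone gives 48 < x < 342.
The perimeter condition gives x ≥ 522 − 147 − 195 = 180.
Intersecting the two: 180 ≤ x < 342.

180 ≤ x < 342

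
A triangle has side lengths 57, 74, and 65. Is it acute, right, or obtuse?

Compare the square of the longest side to the sum of squares of the other two: 57² + 65² = 7474 > 5476 = 74².

acute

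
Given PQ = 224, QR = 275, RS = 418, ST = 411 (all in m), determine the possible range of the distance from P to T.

The maximum is all hops collinear in one direction: 224 + 275 + 418 + 411 = 1328.
The longest hop is 418; the others sum to 910. Since 418 ≤ 910, the path can fold back on itself completely, so the minimum distance is 0.

0 ≤ PT ≤ 1328 m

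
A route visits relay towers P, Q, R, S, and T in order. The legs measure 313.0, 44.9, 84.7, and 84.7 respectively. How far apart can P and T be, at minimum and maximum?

The maximum is all hops collinear in one direction: 313.0 + 44.9 + 84.7 + 84.7 = 527.3.
The longest hop is 313.0; the others sum to 214.3. Folding the others back against it leaves at least 313.0 − 214.3 = 98.7.

98.7 ≤ PT ≤ 527.3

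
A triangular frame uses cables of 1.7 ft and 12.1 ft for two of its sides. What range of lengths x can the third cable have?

By the triangle inequality, x must be less than 1.7 + 12.1 = 13.8 and greater than |1.7 − 12.1| = 10.4.

10.4 < x < 13.8 (ft)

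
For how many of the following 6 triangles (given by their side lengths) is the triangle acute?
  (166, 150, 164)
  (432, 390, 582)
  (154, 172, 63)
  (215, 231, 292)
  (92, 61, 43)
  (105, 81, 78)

(166,150,164): 150²+164² = 49396 > 27556 = 166² → acute
(432,390,582): 390²+432² = 338724 = 582² → right
(154,172,63): 63²+154² = 27685 < 29584 = 172² → obtuse
(215,231,292): 215²+231² = 99586 > 85264 = 292² → acute
(92,61,43): 43²+61² = 5570 < 8464 = 92² → obtuse
(105,81,78): 78²+81² = 12645 > 11025 = 105² → acute
3 of the 6 are acute.

3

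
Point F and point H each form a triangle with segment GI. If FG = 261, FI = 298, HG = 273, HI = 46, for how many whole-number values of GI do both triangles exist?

From triangle FGI: 37 < GI < 559.
From triangle HGI: 227 < GI < 319.
Intersection: 227 < GI < 319, so integers 228 through 318: 91 values.

91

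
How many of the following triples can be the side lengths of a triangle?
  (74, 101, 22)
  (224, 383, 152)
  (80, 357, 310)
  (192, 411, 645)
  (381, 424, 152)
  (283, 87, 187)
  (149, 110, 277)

(22,74,101): 22+74 ≤ 101 → not valid
(152,224,383): 152+224 ≤ 383 → not valid
(80,310,357): 80+310 > 357 → valid
(192,411,645): 192+411 ≤ 645 → not valid
(152,381,424): 152+381 > 424 → valid
(87,187,283): 87+187 ≤ 283 → not valid
(110,149,277): 110+149 ≤ 277 → not valid
2 of the 7 triples form a triangle.

2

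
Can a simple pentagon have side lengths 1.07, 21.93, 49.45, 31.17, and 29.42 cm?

A pentagon exists iff every side is shorter than the sum of the others — equivalently, the longest side is less than the sum of the rest.
Longest side 49.45 < 83.59 (sum of the remaining 4), so yes.

Yes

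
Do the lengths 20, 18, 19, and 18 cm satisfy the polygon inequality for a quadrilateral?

Yes

A quadrilateral exists iff every side is shorter than the sum of the others — equivalently, the longest side is less than the sum of the rest.
Longest side 20 < 55 (sum of the remaining 3), so yes.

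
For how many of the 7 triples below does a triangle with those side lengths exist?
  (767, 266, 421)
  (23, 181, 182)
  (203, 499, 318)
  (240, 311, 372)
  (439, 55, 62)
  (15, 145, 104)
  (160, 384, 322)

(266,421,767): 266+421 ≤ 767 → not valid
(23,181,182): 23+181 > 182 → valid
(203,318,499): 203+318 > 499 → valid
(240,311,372): 240+311 > 372 → valid
(55,62,439): 55+62 ≤ 439 → not valid
(15,104,145): 15+104 ≤ 145 → not valid
(160,322,384): 160+322 > 384 → valid
4 of the 7 triples form a triangle.

4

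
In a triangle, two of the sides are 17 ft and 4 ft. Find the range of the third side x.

13 < x < 21 (ft)

By the triangle inequality, x must be less than 17 + 4 = 21 and greater than |17 − 4| = 13.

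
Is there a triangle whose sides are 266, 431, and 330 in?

The longest side is 431, and the other two sum to 596.
Since 596 > 431, the triangle inequality holds.

Yes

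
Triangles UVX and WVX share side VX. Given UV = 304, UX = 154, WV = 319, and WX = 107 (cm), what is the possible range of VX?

212 < VX < 426

From triangle UVX: |304 − 154| < VX < 304 + 154, i.e. 150 < VX < 458.
From triangle WVX: 212 < VX < 426.
Both must hold, so VX lies in the intersection.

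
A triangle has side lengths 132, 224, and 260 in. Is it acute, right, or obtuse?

Compare the square of the longest side to the sum of squares of the other two: 132² + 224² = 67600 = 260².

right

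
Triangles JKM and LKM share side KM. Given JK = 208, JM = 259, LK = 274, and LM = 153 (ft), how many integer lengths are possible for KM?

305

From triangle JKM: 51 < KM < 467.
From triangle LKM: 121 < KM < 427.
Intersection: 121 < KM < 427, so integers 122 through 426: 305 values.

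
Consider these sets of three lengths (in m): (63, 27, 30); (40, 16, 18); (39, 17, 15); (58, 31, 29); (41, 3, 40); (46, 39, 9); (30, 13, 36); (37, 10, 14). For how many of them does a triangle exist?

4

(27,30,63): 27+30 ≤ 63 → not valid
(16,18,40): 16+18 ≤ 40 → not valid
(15,17,39): 15+17 ≤ 39 → not valid
(29,31,58): 29+31 > 58 → valid
(3,40,41): 3+40 > 41 → valid
(9,39,46): 9+39 > 46 → valid
(13,30,36): 13+30 > 36 → valid
(10,14,37): 10+14 ≤ 37 → not valid
4 of the 8 triples form a triangle.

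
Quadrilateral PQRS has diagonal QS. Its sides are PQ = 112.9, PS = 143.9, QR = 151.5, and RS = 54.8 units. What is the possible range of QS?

From triangle PQS: |112.9 − 143.9| < QS < 112.9 + 143.9, i.e. 31.0 < QS < 256.8.
From triangle RQS: 96.7 < QS < 206.3.
Both must hold, so QS lies in the intersection.

96.7 < QS < 206.3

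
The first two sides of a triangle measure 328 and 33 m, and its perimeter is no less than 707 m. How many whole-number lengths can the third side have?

15

Triangle inequality: 295 < x < 361. Perimeter ≥ 707 gives x ≥ 707 − 328 − 33 = 346.
So 346 ≤ x < 361; integers 346 through 360: 15 values.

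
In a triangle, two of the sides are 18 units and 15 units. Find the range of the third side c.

By the triangle inequality, c must be less than 18 + 15 = 33 and greater than |18 − 15| = 3.

3 < c < 33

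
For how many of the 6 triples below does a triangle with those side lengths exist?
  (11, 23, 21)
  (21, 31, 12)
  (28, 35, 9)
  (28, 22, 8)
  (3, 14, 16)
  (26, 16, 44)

5

(11,21,23): 11+21 > 23 → valid
(12,21,31): 12+21 > 31 → valid
(9,28,35): 9+28 > 35 → valid
(8,22,28): 8+22 > 28 → valid
(3,14,16): 3+14 > 16 → valid
(16,26,44): 16+26 ≤ 44 → not valid
5 of the 6 triples form a triangle.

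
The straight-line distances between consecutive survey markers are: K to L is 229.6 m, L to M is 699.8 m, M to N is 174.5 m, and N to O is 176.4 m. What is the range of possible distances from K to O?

The maximum is all hops collinear in one direction: 229.6 + 699.8 + 174.5 + 176.4 = 1280.3.
The longest hop is 699.8; the others sum to 580.5. Folding the others back against it leaves at least 699.8 − 580.5 = 119.3.

119.3 ≤ KO ≤ 1280.3 m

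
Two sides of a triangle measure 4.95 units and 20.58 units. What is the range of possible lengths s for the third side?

15.63 < s < 25.53

By the triangle inequality, s must be less than 4.95 + 20.58 = 25.53 and greater than |4.95 − 20.58| = 15.63.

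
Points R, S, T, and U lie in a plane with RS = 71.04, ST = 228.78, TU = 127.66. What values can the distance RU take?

30.08 ≤ RU ≤ 427.48

The maximum is all hops collinear in one direction: 71.04 + 228.78 + 127.66 = 427.48.
The longest hop is 228.78; the others sum to 198.70. Folding the others back against it leaves at least 228.78 − 198.70 = 30.08.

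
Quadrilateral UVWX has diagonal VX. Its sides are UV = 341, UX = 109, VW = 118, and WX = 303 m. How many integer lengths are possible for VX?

From triangle UVX: 232 < VX < 450.
From triangle WVX: 185 < VX < 421.
Intersection: 232 < VX < 421, so integers 233 through 420: 188 values.

188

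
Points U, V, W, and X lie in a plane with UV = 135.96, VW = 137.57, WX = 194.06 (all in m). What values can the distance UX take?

The maximum is all hops collinear in one direction: 135.96 + 137.57 + 194.06 = 467.59.
The longest hop is 194.06; the others sum to 273.53. Since 194.06 ≤ 273.53, the path can fold back on itself completely, so the minimum distance is 0.

0 ≤ UX ≤ 467.59 m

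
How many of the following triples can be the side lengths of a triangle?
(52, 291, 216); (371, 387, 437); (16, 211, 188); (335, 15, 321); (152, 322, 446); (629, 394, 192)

(52,216,291): 52+216 ≤ 291 → not valid
(371,387,437): 371+387 > 437 → valid
(16,188,211): 16+188 ≤ 211 → not valid
(15,321,335): 15+321 > 335 → valid
(152,322,446): 152+322 > 446 → valid
(192,394,629): 192+394 ≤ 629 → not valid
3 of the 6 triples form a triangle.

3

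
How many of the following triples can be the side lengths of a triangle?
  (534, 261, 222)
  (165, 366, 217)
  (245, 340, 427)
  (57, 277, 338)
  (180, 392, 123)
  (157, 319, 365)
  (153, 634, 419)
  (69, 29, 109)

(222,261,534): 222+261 ≤ 534 → not valid
(165,217,366): 165+217 > 366 → valid
(245,340,427): 245+340 > 427 → valid
(57,277,338): 57+277 ≤ 338 → not valid
(123,180,392): 123+180 ≤ 392 → not valid
(157,319,365): 157+319 > 365 → valid
(153,419,634): 153+419 ≤ 634 → not valid
(29,69,109): 29+69 ≤ 109 → not valid
3 of the 8 triples form a triangle.

3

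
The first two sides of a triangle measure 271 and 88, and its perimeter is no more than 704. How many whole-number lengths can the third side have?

162

Triangle inequality: 183 < x < 359. Perimeter ≤ 704 gives x ≤ 704 − 271 − 88 = 345.
So 183 < x ≤ 345; integers 184 through 345: 162 values.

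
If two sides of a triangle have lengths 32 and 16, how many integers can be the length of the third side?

31

The third side lies in the open interval (16, 48).
Integers from 17 to 47 inclusive: 47 − 17 + 1 = 31.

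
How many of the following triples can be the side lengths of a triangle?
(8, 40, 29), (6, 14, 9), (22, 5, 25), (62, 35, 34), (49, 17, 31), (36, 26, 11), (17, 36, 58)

4

(8,29,40): 8+29 ≤ 40 → not valid
(6,9,14): 6+9 > 14 → valid
(5,22,25): 5+22 > 25 → valid
(34,35,62): 34+35 > 62 → valid
(17,31,49): 17+31 ≤ 49 → not valid
(11,26,36): 11+26 > 36 → valid
(17,36,58): 17+36 ≤ 58 → not valid
4 of the 7 triples form a triangle.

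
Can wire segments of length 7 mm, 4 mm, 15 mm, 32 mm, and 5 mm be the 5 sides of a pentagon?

No

For a pentagon, each side must be shorter than the sum of the others.
Here the longest side is 32, but the remaining 4 sides sum to only 31.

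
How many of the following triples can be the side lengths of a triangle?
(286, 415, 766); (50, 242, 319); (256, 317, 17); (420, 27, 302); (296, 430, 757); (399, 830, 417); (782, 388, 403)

(286,415,766): 286+415 ≤ 766 → not valid
(50,242,319): 50+242 ≤ 319 → not valid
(17,256,317): 17+256 ≤ 317 → not valid
(27,302,420): 27+302 ≤ 420 → not valid
(296,430,757): 296+430 ≤ 757 → not valid
(399,417,830): 399+417 ≤ 830 → not valid
(388,403,782): 388+403 > 782 → valid
1 of the 7 triples forms a triangle.

1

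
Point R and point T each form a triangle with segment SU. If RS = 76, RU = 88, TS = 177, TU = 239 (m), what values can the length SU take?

From triangle RSU: |76 − 88| < SU < 76 + 88, i.e. 12 < SU < 164.
From triangle TSU: 62 < SU < 416.
Both must hold, so SU lies in the intersection.

62 < SU < 164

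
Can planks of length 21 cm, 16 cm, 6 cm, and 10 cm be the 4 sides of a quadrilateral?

A quadrilateral exists iff every side is shorter than the sum of the others — equivalently, the longest side is less than the sum of the rest.
Longest side 21 < 32 (sum of the remaining 3), so yes.

Yes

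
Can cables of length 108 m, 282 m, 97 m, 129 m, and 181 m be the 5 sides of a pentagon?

Yes

A pentagon exists iff every side is shorter than the sum of the others — equivalently, the longest side is less than the sum of the rest.
Longest side 282 < 515 (sum of the remaining 4), so yes.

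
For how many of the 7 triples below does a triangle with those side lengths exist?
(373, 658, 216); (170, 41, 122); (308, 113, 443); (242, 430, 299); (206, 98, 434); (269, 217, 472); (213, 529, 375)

(216,373,658): 216+373 ≤ 658 → not valid
(41,122,170): 41+122 ≤ 170 → not valid
(113,308,443): 113+308 ≤ 443 → not valid
(242,299,430): 242+299 > 430 → valid
(98,206,434): 98+206 ≤ 434 → not valid
(217,269,472): 217+269 > 472 → valid
(213,375,529): 213+375 > 529 → valid
3 of the 7 triples form a triangle.

3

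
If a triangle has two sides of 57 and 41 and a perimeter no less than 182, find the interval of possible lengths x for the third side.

Triangle inequality alone gives 16 < x < 98.
The perimeter condition gives x ≥ 182 − 57 − 41 = 84.
Intersecting the two: 84 ≤ x < 98.

84 ≤ x < 98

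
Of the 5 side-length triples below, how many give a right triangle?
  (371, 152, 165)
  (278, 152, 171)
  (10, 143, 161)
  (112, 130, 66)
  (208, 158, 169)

(371,152,165): 152+165 ≤ 371, not a triangle
(278,152,171): 152²+171² = 52345 < 77284 = 278² → obtuse
(10,143,161): 10+143 ≤ 161, not a triangle
(112,130,66): 66²+112² = 16900 = 130² → right
(208,158,169): 158²+169² = 53525 > 43264 = 208² → acute
1 of the 5 is right.

1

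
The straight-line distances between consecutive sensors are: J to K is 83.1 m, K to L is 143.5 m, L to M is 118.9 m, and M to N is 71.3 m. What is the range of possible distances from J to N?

0 ≤ JN ≤ 416.8 m

The maximum is all hops collinear in one direction: 83.1 + 143.5 + 118.9 + 71.3 = 416.8.
The longest hop is 143.5; the others sum to 273.3. Since 143.5 ≤ 273.3, the path can fold back on itself completely, so the minimum distance is 0.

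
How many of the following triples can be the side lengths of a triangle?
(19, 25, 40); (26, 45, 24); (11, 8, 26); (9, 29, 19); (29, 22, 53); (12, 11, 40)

2

(19,25,40): 19+25 > 40 → valid
(24,26,45): 24+26 > 45 → valid
(8,11,26): 8+11 ≤ 26 → not valid
(9,19,29): 9+19 ≤ 29 → not valid
(22,29,53): 22+29 ≤ 53 → not valid
(11,12,40): 11+12 ≤ 40 → not valid
2 of the 6 triples form a triangle.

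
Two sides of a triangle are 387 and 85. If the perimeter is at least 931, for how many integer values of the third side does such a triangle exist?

13

Triangle inequality: 302 < x < 472. Perimeter ≥ 931 gives x ≥ 931 − 387 − 85 = 459.
So 459 ≤ x < 472; integers 459 through 471: 13 values.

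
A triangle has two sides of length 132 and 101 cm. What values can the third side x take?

31 < x < 233

By the triangle inequality, x must be less than 132 + 101 = 233 and greater than |132 − 101| = 31.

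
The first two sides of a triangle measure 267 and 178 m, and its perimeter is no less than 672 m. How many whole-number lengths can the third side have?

Triangle inequality: 89 < x < 445. Perimeter ≥ 672 gives x ≥ 672 − 267 − 178 = 227.
So 227 ≤ x < 445; integers 227 through 444: 218 values.

218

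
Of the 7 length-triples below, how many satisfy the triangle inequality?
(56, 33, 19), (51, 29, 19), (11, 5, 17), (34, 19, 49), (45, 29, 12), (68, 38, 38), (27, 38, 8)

2

(19,33,56): 19+33 ≤ 56 → not valid
(19,29,51): 19+29 ≤ 51 → not valid
(5,11,17): 5+11 ≤ 17 → not valid
(19,34,49): 19+34 > 49 → valid
(12,29,45): 12+29 ≤ 45 → not valid
(38,38,68): 38+38 > 68 → valid
(8,27,38): 8+27 ≤ 38 → not valid
2 of the 7 triples form a triangle.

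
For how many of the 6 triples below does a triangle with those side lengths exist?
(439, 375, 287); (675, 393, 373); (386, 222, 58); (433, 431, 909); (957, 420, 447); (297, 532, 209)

2

(287,375,439): 287+375 > 439 → valid
(373,393,675): 373+393 > 675 → valid
(58,222,386): 58+222 ≤ 386 → not valid
(431,433,909): 431+433 ≤ 909 → not valid
(420,447,957): 420+447 ≤ 957 → not valid
(209,297,532): 209+297 ≤ 532 → not valid
2 of the 6 triples form a triangle.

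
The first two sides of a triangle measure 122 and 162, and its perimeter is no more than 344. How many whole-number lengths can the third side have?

20

Triangle inequality: 40 < x < 284. Perimeter ≤ 344 gives x ≤ 344 − 122 − 162 = 60.
So 40 < x ≤ 60; integers 41 through 60: 20 values.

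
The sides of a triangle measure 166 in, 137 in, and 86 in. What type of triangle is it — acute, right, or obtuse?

Compare the square of the longest side to the sum of squares of the other two: 86² + 137² = 26165 < 27556 = 166².

obtuse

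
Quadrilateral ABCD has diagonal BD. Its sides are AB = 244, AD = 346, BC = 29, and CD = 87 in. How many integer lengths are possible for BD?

From triangle ABD: 102 < BD < 590.
From triangle CBD: 58 < BD < 116.
Intersection: 102 < BD < 116, so integers 103 through 115: 13 values.

13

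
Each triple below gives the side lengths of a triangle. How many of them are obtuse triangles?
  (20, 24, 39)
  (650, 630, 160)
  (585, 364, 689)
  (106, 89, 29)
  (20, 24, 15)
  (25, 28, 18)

(20,24,39): 20²+24² = 976 < 1521 = 39² → obtuse
(650,630,160): 160²+630² = 422500 = 650² → right
(585,364,689): 364²+585² = 474721 = 689² → right
(106,89,29): 29²+89² = 8762 < 11236 = 106² → obtuse
(20,24,15): 15²+20² = 625 > 576 = 24² → acute
(25,28,18): 18²+25² = 949 > 784 = 28² → acute
2 of the 6 are obtuse.

2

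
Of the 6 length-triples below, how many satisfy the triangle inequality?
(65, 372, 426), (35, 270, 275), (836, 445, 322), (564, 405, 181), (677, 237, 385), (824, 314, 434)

3

(65,372,426): 65+372 > 426 → valid
(35,270,275): 35+270 > 275 → valid
(322,445,836): 322+445 ≤ 836 → not valid
(181,405,564): 181+405 > 564 → valid
(237,385,677): 237+385 ≤ 677 → not valid
(314,434,824): 314+434 ≤ 824 → not valid
3 of the 6 triples form a triangle.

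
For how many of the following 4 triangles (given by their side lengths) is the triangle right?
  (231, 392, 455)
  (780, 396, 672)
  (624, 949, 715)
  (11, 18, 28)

3

(231,392,455): 231²+392² = 207025 = 455² → right
(780,396,672): 396²+672² = 608400 = 780² → right
(624,949,715): 624²+715² = 900601 = 949² → right
(11,18,28): 11²+18² = 445 < 784 = 28² → obtuse
3 of the 4 are right.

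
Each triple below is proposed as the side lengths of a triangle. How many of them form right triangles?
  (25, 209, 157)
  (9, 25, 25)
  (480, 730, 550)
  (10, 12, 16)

1

(25,209,157): 25+157 ≤ 209, not a triangle
(9,25,25): 9²+25² = 706 > 625 = 25² → acute
(480,730,550): 480²+550² = 532900 = 730² → right
(10,12,16): 10²+12² = 244 < 256 = 16² → obtuse
1 of the 4 is right.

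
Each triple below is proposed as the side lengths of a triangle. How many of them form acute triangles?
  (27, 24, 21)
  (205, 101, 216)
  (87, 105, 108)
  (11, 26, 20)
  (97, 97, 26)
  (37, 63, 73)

5

(27,24,21): 21²+24² = 1017 > 729 = 27² → acute
(205,101,216): 101²+205² = 52226 > 46656 = 216² → acute
(87,105,108): 87²+105² = 18594 > 11664 = 108² → acute
(11,26,20): 11²+20² = 521 < 676 = 26² → obtuse
(97,97,26): 26²+97² = 10085 > 9409 = 97² → acute
(37,63,73): 37²+63² = 5338 > 5329 = 73² → acute
5 of the 6 are acute.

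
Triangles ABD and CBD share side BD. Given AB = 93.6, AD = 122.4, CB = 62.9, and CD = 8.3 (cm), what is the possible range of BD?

54.6 < BD < 71.2

From triangle ABD: |93.6 − 122.4| < BD < 93.6 + 122.4, i.e. 28.8 < BD < 216.0.
From triangle CBD: 54.6 < BD < 71.2.
Both must hold, so BD lies in the intersection.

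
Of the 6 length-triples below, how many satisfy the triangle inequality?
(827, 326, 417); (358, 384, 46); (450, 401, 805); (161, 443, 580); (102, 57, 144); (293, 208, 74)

4

(326,417,827): 326+417 ≤ 827 → not valid
(46,358,384): 46+358 > 384 → valid
(401,450,805): 401+450 > 805 → valid
(161,443,580): 161+443 > 580 → valid
(57,102,144): 57+102 > 144 → valid
(74,208,293): 74+208 ≤ 293 → not valid
4 of the 6 triples form a triangle.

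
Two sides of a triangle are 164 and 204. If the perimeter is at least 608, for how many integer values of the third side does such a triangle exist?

128

Triangle inequality: 40 < x < 368. Perimeter ≥ 608 gives x ≥ 608 − 164 − 204 = 240.
So 240 ≤ x < 368; integers 240 through 367: 128 values.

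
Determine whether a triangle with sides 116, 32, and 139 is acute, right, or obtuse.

obtuse

Compare the square of the longest side to the sum of squares of the other two: 32² + 116² = 14480 < 19321 = 139².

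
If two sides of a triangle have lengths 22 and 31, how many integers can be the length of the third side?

43

The third side lies in the open interval (9, 53).
Integers from 10 to 52 inclusive: 52 − 10 + 1 = 43.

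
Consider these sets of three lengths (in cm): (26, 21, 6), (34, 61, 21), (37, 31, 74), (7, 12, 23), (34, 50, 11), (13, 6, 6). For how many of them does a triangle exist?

1

(6,21,26): 6+21 > 26 → valid
(21,34,61): 21+34 ≤ 61 → not valid
(31,37,74): 31+37 ≤ 74 → not valid
(7,12,23): 7+12 ≤ 23 → not valid
(11,34,50): 11+34 ≤ 50 → not valid
(6,6,13): 6+6 ≤ 13 → not valid
1 of the 6 triples forms a triangle.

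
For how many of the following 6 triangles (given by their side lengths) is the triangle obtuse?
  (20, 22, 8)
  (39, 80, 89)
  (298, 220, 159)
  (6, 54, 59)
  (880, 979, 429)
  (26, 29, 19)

3

(20,22,8): 8²+20² = 464 < 484 = 22² → obtuse
(39,80,89): 39²+80² = 7921 = 89² → right
(298,220,159): 159²+220² = 73681 < 88804 = 298² → obtuse
(6,54,59): 6²+54² = 2952 < 3481 = 59² → obtuse
(880,979,429): 429²+880² = 958441 = 979² → right
(26,29,19): 19²+26² = 1037 > 841 = 29² → acute
3 of the 6 are obtuse.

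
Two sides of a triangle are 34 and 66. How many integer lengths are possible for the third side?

67

The third side lies in the open interval (32, 100).
Integers from 33 to 99 inclusive: 99 − 33 + 1 = 67.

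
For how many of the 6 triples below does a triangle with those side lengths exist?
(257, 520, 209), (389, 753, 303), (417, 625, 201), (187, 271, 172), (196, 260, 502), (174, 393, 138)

(209,257,520): 209+257 ≤ 520 → not valid
(303,389,753): 303+389 ≤ 753 → not valid
(201,417,625): 201+417 ≤ 625 → not valid
(172,187,271): 172+187 > 271 → valid
(196,260,502): 196+260 ≤ 502 → not valid
(138,174,393): 138+174 ≤ 393 → not valid
1 of the 6 triples forms a triangle.

1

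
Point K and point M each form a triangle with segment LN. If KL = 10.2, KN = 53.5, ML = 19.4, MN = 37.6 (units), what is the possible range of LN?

From triangle KLN: |10.2 − 53.5| < LN < 10.2 + 53.5, i.e. 43.3 < LN < 63.7.
From triangle MLN: 18.2 < LN < 57.0.
Both must hold, so LN lies in the intersection.

43.3 < LN < 57.0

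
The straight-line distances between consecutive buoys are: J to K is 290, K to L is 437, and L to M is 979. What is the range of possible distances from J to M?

The maximum is all hops collinear in one direction: 290 + 437 + 979 = 1706.
The longest hop is 979; the others sum to 727. Folding the others back against it leaves at least 979 − 727 = 252.

252 ≤ JM ≤ 1706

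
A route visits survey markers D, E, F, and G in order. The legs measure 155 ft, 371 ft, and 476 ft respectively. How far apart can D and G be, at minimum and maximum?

0 ≤ DG ≤ 1002 ft

The maximum is all hops collinear in one direction: 155 + 371 + 476 = 1002.
The longest hop is 476; the others sum to 526. Since 476 ≤ 526, the path can fold back on itself completely, so the minimum distance is 0.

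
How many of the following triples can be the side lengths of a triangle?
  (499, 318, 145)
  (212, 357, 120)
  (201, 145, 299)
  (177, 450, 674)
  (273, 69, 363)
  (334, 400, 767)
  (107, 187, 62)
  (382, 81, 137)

1

(145,318,499): 145+318 ≤ 499 → not valid
(120,212,357): 120+212 ≤ 357 → not valid
(145,201,299): 145+201 > 299 → valid
(177,450,674): 177+450 ≤ 674 → not valid
(69,273,363): 69+273 ≤ 363 → not valid
(334,400,767): 334+400 ≤ 767 → not valid
(62,107,187): 62+107 ≤ 187 → not valid
(81,137,382): 81+137 ≤ 382 → not valid
1 of the 8 triples forms a triangle.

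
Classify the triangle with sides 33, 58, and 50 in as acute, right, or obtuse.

Compare the square of the longest side to the sum of squares of the other two: 33² + 50² = 3589 > 3364 = 58².

acute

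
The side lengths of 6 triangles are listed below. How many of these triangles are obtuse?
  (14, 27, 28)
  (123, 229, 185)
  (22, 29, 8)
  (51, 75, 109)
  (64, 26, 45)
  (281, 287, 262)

(14,27,28): 14²+27² = 925 > 784 = 28² → acute
(123,229,185): 123²+185² = 49354 < 52441 = 229² → obtuse
(22,29,8): 8²+22² = 548 < 841 = 29² → obtuse
(51,75,109): 51²+75² = 8226 < 11881 = 109² → obtuse
(64,26,45): 26²+45² = 2701 < 4096 = 64² → obtuse
(281,287,262): 262²+281² = 147605 > 82369 = 287² → acute
4 of the 6 are obtuse.

4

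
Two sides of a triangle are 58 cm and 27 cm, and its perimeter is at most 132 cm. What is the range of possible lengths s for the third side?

31 < s ≤ 47

Triangle inequality alone gives 31 < s < 85.
The perimeter condition gives s ≤ 132 − 58 − 27 = 47.
Intersecting the two: 31 < s ≤ 47.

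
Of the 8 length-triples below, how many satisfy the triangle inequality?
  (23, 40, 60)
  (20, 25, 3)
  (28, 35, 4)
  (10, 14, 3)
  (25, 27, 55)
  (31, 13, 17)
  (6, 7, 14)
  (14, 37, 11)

1

(23,40,60): 23+40 > 60 → valid
(3,20,25): 3+20 ≤ 25 → not valid
(4,28,35): 4+28 ≤ 35 → not valid
(3,10,14): 3+10 ≤ 14 → not valid
(25,27,55): 25+27 ≤ 55 → not valid
(13,17,31): 13+17 ≤ 31 → not valid
(6,7,14): 6+7 ≤ 14 → not valid
(11,14,37): 11+14 ≤ 37 → not valid
1 of the 8 triples forms a triangle.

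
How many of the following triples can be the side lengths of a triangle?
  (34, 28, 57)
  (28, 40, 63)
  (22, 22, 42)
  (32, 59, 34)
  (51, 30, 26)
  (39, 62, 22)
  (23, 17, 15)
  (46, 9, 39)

7

(28,34,57): 28+34 > 57 → valid
(28,40,63): 28+40 > 63 → valid
(22,22,42): 22+22 > 42 → valid
(32,34,59): 32+34 > 59 → valid
(26,30,51): 26+30 > 51 → valid
(22,39,62): 22+39 ≤ 62 → not valid
(15,17,23): 15+17 > 23 → valid
(9,39,46): 9+39 > 46 → valid
7 of the 8 triples form a triangle.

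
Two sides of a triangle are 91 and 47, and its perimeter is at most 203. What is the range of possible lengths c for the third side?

Triangle inequality alone gives 44 < c < 138.
The perimeter condition gives c ≤ 203 − 91 − 47 = 65.
Intersecting the two: 44 < c ≤ 65.

44 < c ≤ 65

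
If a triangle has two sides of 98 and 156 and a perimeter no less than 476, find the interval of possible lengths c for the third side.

Triangle inequality alone gives 58 < c < 254.
The perimeter condition gives c ≥ 476 − 98 − 156 = 222.
Intersecting the two: 222 ≤ c < 254.

222 ≤ c < 254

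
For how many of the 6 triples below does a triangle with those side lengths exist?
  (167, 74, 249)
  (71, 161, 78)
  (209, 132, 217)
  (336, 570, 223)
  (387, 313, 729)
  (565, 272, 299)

2

(74,167,249): 74+167 ≤ 249 → not valid
(71,78,161): 71+78 ≤ 161 → not valid
(132,209,217): 132+209 > 217 → valid
(223,336,570): 223+336 ≤ 570 → not valid
(313,387,729): 313+387 ≤ 729 → not valid
(272,299,565): 272+299 > 565 → valid
2 of the 6 triples form a triangle.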